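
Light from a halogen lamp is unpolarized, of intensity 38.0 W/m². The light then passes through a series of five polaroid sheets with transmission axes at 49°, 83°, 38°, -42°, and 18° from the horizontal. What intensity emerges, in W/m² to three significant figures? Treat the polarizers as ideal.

I ≈ 0.0492 W/m²

Unpolarized light through the first polarizer → I₁ = 38.0 W/m²/2 = 19 W/m², polarized at 49°.
I₂ = I₁ · cos²(34°) = 19 · 0.6873 = 13.06 W/m².
I₃ = I₂ · cos²(45°) = 13.06 · 0.5 = 6.529 W/m².
I₄ = I₃ · cos²(80°) = 6.529 · 0.03015 = 0.1969 W/m².
I₅ = I₄ · cos²(60°) = 0.1969 · 0.25 = 0.04922 W/m².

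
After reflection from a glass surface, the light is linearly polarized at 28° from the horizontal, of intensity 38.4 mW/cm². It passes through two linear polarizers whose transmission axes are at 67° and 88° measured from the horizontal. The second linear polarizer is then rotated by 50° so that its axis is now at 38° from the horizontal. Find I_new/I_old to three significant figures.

Before rotation:
By Malus's law, I₁ = I₀ cos²(67° − 28°) = I₀ cos²(39°) = 0.604 I₀.
I₂ = I₁ cos²(88° − 67°) = 0.604 I₀ · cos²(21°) = 0.5264 I₀.
After rotation:
I₁ = I₀ cos²(67° − 28°) = I₀ cos²(39°) = 0.604 I₀.
I₂ = I₁ cos²(38° − 67°) = 0.604 I₀ · cos²(29°) = 0.462 I₀.
Ratio = 0.462 / 0.5264 = 0.8777.

I_new/I_old ≈ 0.878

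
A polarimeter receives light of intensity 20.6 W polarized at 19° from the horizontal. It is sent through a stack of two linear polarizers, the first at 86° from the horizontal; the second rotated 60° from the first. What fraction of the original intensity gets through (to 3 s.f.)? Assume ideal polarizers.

I/I₀ ≈ 0.0382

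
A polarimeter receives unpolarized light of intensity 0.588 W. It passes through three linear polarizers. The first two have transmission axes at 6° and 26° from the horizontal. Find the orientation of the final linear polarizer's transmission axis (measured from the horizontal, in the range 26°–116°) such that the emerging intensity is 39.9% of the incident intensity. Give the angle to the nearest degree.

Unpolarized light through the first polarizer → I₁ = ½ I₀, now polarized at 6°.
I₂ = I₁ cos²(26° − 6°) = 0.5 I₀ · cos²(20°) = 0.4415 I₀.
Need I₃/I₀ = 0.399, so cos²(θ − 26°) = 0.399 / 0.4415 = 0.9037.
θ − 26° = arccos(√0.9037) = 18.1°, giving θ ≈ 26 + 18.1 = 44.1°.

θ ≈ 44°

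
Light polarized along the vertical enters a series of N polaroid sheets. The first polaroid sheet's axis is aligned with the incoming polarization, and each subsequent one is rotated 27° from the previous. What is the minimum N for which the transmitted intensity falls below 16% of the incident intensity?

N = 9

First polarizer is aligned with the polarization: full transmission.
Each further stage multiplies by cos²(27°) = 0.7939.
After N polarizers: T = 0.7939^(N−1). Require T < 0.16 ⇒ N−1 > ln(0.16)/ln(0.7939) = 7.94, so N−1 ≥ 8 and N = 9.
Check: N=9 gives T = 0.1578 < 0.16; N=8 gives T = 0.1988.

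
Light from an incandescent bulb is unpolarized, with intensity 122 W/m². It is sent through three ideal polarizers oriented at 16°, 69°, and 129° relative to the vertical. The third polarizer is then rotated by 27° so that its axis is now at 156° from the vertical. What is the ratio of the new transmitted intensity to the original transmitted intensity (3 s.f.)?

I_new/I_old ≈ 0.0110

Before rotation:
Unpolarized light through the first polarizer → I₁ = ½ I₀, now polarized at 16°.
I₂ = I₁ cos²(69° − 16°) = 0.5 I₀ · cos²(53°) = 0.1811 I₀.
I₃ = I₂ cos²(129° − 69°) = 0.1811 I₀ · cos²(60°) = 0.04527 I₀.
After rotation:
Unpolarized light through the first polarizer → I₁ = ½ I₀, now polarized at 16°.
I₂ = I₁ cos²(69° − 16°) = 0.5 I₀ · cos²(53°) = 0.1811 I₀.
I₃ = I₂ cos²(156° − 69°) = 0.1811 I₀ · cos²(87°) = 0.000496 I₀.
Ratio = 0.000496 / 0.04527 = 0.01096.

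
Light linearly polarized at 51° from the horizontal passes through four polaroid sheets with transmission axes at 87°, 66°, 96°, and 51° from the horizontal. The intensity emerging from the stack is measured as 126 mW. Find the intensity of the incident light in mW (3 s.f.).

I₁ = I₀ cos²(87° − 51°) = I₀ cos²(36°) = 0.6545 I₀.
I₂ = I₁ cos²(66° − 87°) = 0.6545 I₀ · cos²(21°) = 0.5705 I₀.
I₃ = I₂ cos²(96° − 66°) = 0.5705 I₀ · cos²(30°) = 0.4278 I₀.
I₄ = I₃ cos²(51° − 96°) = 0.4278 I₀ · cos²(45°) = 0.2139 I₀.
So 126 mW = 0.2139 I₀, giving I₀ = 126/0.2139 = 589 mW.

I₀ ≈ 589 mW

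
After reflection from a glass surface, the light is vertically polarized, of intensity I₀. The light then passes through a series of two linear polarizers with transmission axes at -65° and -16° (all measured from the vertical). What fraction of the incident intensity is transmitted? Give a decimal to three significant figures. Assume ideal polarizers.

≈ 0.0769 I₀

I₁ = I₀ cos²(-65° − 0°) = I₀ cos²(65°) = 0.1786 I₀.
I₂ = I₁ cos²(-16° + 65°) = 0.1786 I₀ · cos²(49°) = 0.07687 I₀.
Transmitted fraction = 0.07687.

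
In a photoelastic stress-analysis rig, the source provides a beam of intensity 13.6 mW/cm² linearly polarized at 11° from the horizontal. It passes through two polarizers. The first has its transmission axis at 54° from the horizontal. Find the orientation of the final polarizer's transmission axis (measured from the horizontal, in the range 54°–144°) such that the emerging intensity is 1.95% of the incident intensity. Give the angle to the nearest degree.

θ ≈ 133°

I₁ = I₀ cos²(54° − 11°) = I₀ cos²(43°) = 0.5349 I₀.
Need I₂/I₀ = 0.0195, so cos²(θ − 54°) = 0.0195 / 0.5349 = 0.03646.
θ − 54° = arccos(√0.03646) = 79.0°, giving θ ≈ 54 + 79.0 = 133.0°.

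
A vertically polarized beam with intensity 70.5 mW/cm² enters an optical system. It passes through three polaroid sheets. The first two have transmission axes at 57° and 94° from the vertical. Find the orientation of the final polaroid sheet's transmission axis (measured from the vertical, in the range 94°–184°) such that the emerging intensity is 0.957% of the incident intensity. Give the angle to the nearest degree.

θ ≈ 171°

I₁ = I₀ cos²(57° − 0°) = I₀ cos²(57°) = 0.2966 I₀.
I₂ = I₁ cos²(94° − 57°) = 0.2966 I₀ · cos²(37°) = 0.1892 I₀.
Need I₃/I₀ = 0.00957, so cos²(θ − 94°) = 0.00957 / 0.1892 = 0.05058.
θ − 94° = arccos(√0.05058) = 77.0°, giving θ ≈ 94 + 77.0 = 171.0°.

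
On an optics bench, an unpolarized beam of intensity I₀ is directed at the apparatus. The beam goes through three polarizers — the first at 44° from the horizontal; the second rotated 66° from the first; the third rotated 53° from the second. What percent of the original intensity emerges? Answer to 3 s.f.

≈ 3.00%

Unpolarized light through the first polarizer → I₁ = ½ I₀, now polarized at 44°.
I₂ = I₁ cos²(66°) = 0.5 · 0.1654 I₀ = 0.08272 I₀.
I₃ = I₂ cos²(53°) = 0.08272 · 0.3622 I₀ = 0.02996 I₀.
That is 2.996% of the incident intensity.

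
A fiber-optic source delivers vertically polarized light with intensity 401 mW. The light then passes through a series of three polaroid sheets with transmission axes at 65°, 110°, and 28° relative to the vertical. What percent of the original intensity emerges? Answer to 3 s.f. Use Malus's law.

≈ 0.173%

By Malus's law, I₁ = 401 mW · cos²(65°) = 71.62 mW.
I₂ = I₁ · cos²(45°) = 71.62 · 0.5 = 35.81 mW.
I₃ = I₂ · cos²(82°) = 35.81 · 0.01937 = 0.6936 mW.
That is 0.173% of the incident intensity.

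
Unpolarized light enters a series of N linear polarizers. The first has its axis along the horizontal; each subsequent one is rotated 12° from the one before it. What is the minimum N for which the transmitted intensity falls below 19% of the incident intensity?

First polarizer halves the unpolarized light: factor 1/2.
Each further stage multiplies by cos²(12°) = 0.9568.
After N polarizers: T = 0.5·0.9568^(N−1). Require T < 0.19 ⇒ N−1 > ln(0.19/0.5)/ln(0.9568) = 21.90, so N−1 ≥ 22 and N = 23.
Check: N=23 gives T = 0.1891 < 0.19; N=22 gives T = 0.1977.

N = 23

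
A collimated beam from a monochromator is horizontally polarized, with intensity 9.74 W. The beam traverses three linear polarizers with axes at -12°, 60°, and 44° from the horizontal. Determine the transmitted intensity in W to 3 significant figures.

I₁ = 9.74 W · cos²(12°) = 9.319 W.
I₂ = I₁ · cos²(72°) = 9.319 · 0.09549 = 0.8899 W.
I₃ = I₂ · cos²(16°) = 0.8899 · 0.924 = 0.8223 W.

I ≈ 0.822 W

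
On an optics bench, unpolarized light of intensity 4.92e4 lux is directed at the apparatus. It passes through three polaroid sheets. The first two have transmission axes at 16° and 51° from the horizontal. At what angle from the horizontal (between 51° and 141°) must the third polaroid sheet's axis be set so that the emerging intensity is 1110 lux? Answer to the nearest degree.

θ ≈ 126°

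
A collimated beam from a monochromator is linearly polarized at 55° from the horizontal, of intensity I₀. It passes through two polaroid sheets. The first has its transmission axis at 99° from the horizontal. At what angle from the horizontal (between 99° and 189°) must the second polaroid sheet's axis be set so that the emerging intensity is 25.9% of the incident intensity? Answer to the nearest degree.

I₁ = I₀ cos²(99° − 55°) = I₀ cos²(44°) = 0.5174 I₀.
Need I₂/I₀ = 0.259, so cos²(θ − 99°) = 0.259 / 0.5174 = 0.5005.
θ − 99° = arccos(√0.5005) = 45.0°, giving θ ≈ 99 + 45.0 = 144.0°.

θ ≈ 144°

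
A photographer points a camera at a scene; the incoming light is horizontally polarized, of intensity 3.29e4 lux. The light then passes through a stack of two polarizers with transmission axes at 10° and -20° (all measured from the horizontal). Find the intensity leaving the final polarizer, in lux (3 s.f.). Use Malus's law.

I ≈ 2.39e4 lux

By Malus's law, I₁ = 3.29e4 lux · cos²(10°) = 3.191e+04 lux.
I₂ = I₁ · cos²(30°) = 3.191e+04 · 0.75 = 2.393e+04 lux.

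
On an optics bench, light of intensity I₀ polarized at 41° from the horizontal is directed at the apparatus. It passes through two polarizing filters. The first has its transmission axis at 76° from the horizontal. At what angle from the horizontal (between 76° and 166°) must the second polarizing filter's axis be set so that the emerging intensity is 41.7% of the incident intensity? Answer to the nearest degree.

θ ≈ 114°

By Malus's law, I₁ = I₀ cos²(76° − 41°) = I₀ cos²(35°) = 0.671 I₀.
Need I₂/I₀ = 0.417, so cos²(θ − 76°) = 0.417 / 0.671 = 0.6215.
θ − 76° = arccos(√0.6215) = 38.0°, giving θ ≈ 76 + 38.0 = 114.0°.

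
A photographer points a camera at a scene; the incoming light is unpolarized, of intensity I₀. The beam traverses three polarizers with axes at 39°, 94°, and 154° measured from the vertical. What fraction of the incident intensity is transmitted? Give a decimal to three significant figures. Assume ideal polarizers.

Unpolarized light through the first polarizer → I₁ = ½ I₀, now polarized at 39°.
I₂ = I₁ cos²(94° − 39°) = 0.5 I₀ · cos²(55°) = 0.1645 I₀.
I₃ = I₂ cos²(154° − 94°) = 0.1645 I₀ · cos²(60°) = 0.04112 I₀.
Transmitted fraction = 0.04112.

≈ 0.0411 I₀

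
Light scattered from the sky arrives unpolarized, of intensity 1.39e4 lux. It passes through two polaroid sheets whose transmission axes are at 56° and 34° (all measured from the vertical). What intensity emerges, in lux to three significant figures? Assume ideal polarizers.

Unpolarized light through the first polarizer → I₁ = 1.39e4 lux/2 = 6950 lux, polarized at 56°.
I₂ = I₁ · cos²(22°) = 6950 · 0.8597 = 5975 lux.

I ≈ 5970 lux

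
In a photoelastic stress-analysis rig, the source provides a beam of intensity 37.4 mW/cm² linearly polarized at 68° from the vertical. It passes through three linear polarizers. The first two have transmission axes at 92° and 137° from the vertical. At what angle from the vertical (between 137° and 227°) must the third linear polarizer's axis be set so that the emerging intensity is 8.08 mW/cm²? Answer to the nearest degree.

θ ≈ 181°

By Malus's law, I₁ = I₀ cos²(92° − 68°) = I₀ cos²(24°) = 0.8346 I₀.
I₂ = I₁ cos²(137° − 92°) = 0.8346 I₀ · cos²(45°) = 0.4173 I₀.
Target fraction: 8.08 / 37.4 mW/cm² = 0.216 of I₀.
Need I₃/I₀ = 0.216, so cos²(θ − 137°) = 0.216 / 0.4173 = 0.5177.
θ − 137° = arccos(√0.5177) = 44.0°, giving θ ≈ 137 + 44.0 = 181.0°.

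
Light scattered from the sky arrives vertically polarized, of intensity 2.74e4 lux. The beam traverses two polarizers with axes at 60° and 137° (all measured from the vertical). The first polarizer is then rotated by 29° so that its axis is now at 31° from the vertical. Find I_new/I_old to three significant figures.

I_new/I_old ≈ 4.41

Before rotation:
I₁ = I₀ cos²(60° − 0°) = I₀ cos²(60°) = 0.25 I₀.
I₂ = I₁ cos²(137° − 60°) = 0.25 I₀ · cos²(77°) = 0.01265 I₀.
After rotation:
I₁ = I₀ cos²(31° − 0°) = I₀ cos²(31°) = 0.7347 I₀.
Angle between axes 1 and 2: 74°. I₂ = 0.7347 I₀ · cos²(74°) = 0.05582 I₀.
Ratio = 0.05582 / 0.01265 = 4.413.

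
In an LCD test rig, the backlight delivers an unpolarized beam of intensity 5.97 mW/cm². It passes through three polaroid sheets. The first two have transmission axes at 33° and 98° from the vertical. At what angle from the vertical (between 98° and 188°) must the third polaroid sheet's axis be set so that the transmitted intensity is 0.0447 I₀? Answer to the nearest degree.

θ ≈ 143°

Unpolarized light through the first polarizer → I₁ = ½ I₀, now polarized at 33°.
I₂ = I₁ cos²(98° − 33°) = 0.5 I₀ · cos²(65°) = 0.0893 I₀.
Need I₃/I₀ = 0.0447, so cos²(θ − 98°) = 0.0447 / 0.0893 = 0.5005.
θ − 98° = arccos(√0.5005) = 45.0°, giving θ ≈ 98 + 45.0 = 143.0°.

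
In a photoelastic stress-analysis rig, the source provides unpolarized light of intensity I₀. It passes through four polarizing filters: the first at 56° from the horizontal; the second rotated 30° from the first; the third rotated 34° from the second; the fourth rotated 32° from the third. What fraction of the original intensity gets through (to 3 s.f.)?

≈ 0.185 I₀

Unpolarized light through the first polarizer → I₁ = ½ I₀, now polarized at 56°.
I₂ = I₁ cos²(30°) = 0.5 · 0.75 I₀ = 0.375 I₀.
I₃ = I₂ cos²(34°) = 0.375 · 0.6873 I₀ = 0.2577 I₀.
I₄ = I₃ cos²(32°) = 0.2577 · 0.7192 I₀ = 0.1854 I₀.
Transmitted fraction = 0.1854.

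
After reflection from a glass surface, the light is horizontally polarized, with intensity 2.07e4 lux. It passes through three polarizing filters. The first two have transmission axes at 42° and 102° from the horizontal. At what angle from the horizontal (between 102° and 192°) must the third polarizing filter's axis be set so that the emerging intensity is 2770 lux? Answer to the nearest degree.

θ ≈ 112°

By Malus's law, I₁ = I₀ cos²(42° − 0°) = I₀ cos²(42°) = 0.5523 I₀.
I₂ = I₁ cos²(102° − 42°) = 0.5523 I₀ · cos²(60°) = 0.1381 I₀.
Target fraction: 2770 / 2.07e4 lux = 0.1338 of I₀.
Need I₃/I₀ = 0.1338, so cos²(θ − 102°) = 0.1338 / 0.1381 = 0.9692.
θ − 102° = arccos(√0.9692) = 10.1°, giving θ ≈ 102 + 10.1 = 112.1°.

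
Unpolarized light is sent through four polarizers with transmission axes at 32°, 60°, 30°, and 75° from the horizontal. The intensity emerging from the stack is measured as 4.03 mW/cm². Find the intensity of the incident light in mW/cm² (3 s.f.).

I₀ ≈ 27.6 mW/cm²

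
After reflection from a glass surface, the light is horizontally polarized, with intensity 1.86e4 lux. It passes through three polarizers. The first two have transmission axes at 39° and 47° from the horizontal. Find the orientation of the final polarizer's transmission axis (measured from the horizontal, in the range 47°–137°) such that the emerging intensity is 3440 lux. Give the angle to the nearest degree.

By Malus's law, I₁ = I₀ cos²(39° − 0°) = I₀ cos²(39°) = 0.604 I₀.
I₂ = I₁ cos²(47° − 39°) = 0.604 I₀ · cos²(8°) = 0.5923 I₀.
Target fraction: 3440 / 1.86e4 lux = 0.1849 of I₀.
Need I₃/I₀ = 0.1849, so cos²(θ − 47°) = 0.1849 / 0.5923 = 0.3123.
θ − 47° = arccos(√0.3123) = 56.0°, giving θ ≈ 47 + 56.0 = 103.0°.

θ ≈ 103°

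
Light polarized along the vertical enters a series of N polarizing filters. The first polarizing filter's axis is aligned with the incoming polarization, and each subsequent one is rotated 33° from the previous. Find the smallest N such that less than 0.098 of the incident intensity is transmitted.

N = 8

First polarizer is aligned with the polarization: full transmission.
Each further stage multiplies by cos²(33°) = 0.7034.
After N polarizers: T = 0.7034^(N−1). Require T < 0.098 ⇒ N−1 > ln(0.098)/ln(0.7034) = 6.60, so N−1 ≥ 7 and N = 8.
Check: N=8 gives T = 0.08517 < 0.098; N=7 gives T = 0.1211.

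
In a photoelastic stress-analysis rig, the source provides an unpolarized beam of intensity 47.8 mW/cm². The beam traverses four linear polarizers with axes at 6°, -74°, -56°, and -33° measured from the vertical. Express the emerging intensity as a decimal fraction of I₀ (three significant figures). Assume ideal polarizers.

Unpolarized light through the first polarizer → I₁ = 47.8 mW/cm²/2 = 23.9 mW/cm², polarized at 6°.
I₂ = I₁ · cos²(80°) = 23.9 · 0.03015 = 0.7207 mW/cm².
I₃ = I₂ · cos²(18°) = 0.7207 · 0.9045 = 0.6519 mW/cm².
I₄ = I₃ · cos²(23°) = 0.6519 · 0.8473 = 0.5523 mW/cm².
Transmitted fraction = 0.01156.

I/I₀ ≈ 0.0116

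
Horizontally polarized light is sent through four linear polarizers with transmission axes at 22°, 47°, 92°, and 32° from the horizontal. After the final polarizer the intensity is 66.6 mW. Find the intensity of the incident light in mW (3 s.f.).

By Malus's law, I₁ = I₀ cos²(22° − 0°) = I₀ cos²(22°) = 0.8597 I₀.
I₂ = I₁ cos²(47° − 22°) = 0.8597 I₀ · cos²(25°) = 0.7061 I₀.
I₃ = I₂ cos²(92° − 47°) = 0.7061 I₀ · cos²(45°) = 0.3531 I₀.
I₄ = I₃ cos²(32° − 92°) = 0.3531 I₀ · cos²(60°) = 0.08827 I₀.
So 66.6 mW = 0.08827 I₀, giving I₀ = 66.6/0.08827 = 754.5 mW.

I₀ ≈ 755 mW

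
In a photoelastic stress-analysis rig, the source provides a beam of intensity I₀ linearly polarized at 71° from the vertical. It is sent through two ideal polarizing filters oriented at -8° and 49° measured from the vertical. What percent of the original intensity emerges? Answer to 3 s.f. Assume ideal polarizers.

≈ 1.08%

I₁ = I₀ cos²(-8° − 71°) = I₀ cos²(79°) = 0.03641 I₀.
I₂ = I₁ cos²(49° + 8°) = 0.03641 I₀ · cos²(57°) = 0.0108 I₀.
That is 1.08% of the incident intensity.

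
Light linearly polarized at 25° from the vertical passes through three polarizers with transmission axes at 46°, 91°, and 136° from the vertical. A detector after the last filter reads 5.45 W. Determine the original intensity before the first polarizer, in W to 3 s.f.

I₀ ≈ 25.0 W

I₁ = I₀ cos²(46° − 25°) = I₀ cos²(21°) = 0.8716 I₀.
I₂ = I₁ cos²(91° − 46°) = 0.8716 I₀ · cos²(45°) = 0.4358 I₀.
I₃ = I₂ cos²(136° − 91°) = 0.4358 I₀ · cos²(45°) = 0.2179 I₀.
So 5.45 W = 0.2179 I₀, giving I₀ = 5.45/0.2179 = 25.01 W.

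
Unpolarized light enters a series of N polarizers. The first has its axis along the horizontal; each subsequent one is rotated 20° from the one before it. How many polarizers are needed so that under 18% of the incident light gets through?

First polarizer halves the unpolarized light: factor 1/2.
Each further stage multiplies by cos²(20°) = 0.883.
After N polarizers: T = 0.5·0.883^(N−1). Require T < 0.18 ⇒ N−1 > ln(0.18/0.5)/ln(0.883) = 8.21, so N−1 ≥ 9 and N = 10.
Check: N=10 gives T = 0.1632 < 0.18; N=9 gives T = 0.1848.

N = 10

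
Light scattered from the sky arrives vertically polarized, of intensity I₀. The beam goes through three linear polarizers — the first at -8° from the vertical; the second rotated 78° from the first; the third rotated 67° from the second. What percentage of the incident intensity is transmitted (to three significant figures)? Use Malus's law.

By Malus's law, I₁ = I₀ cos²(-8° − 0°) = I₀ cos²(8°) = 0.9806 I₀.
I₂ = I₁ cos²(78°) = 0.9806 · 0.04323 I₀ = 0.04239 I₀.
I₃ = I₂ cos²(67°) = 0.04239 · 0.1527 I₀ = 0.006472 I₀.
That is 0.6472% of the incident intensity.

≈ 0.647%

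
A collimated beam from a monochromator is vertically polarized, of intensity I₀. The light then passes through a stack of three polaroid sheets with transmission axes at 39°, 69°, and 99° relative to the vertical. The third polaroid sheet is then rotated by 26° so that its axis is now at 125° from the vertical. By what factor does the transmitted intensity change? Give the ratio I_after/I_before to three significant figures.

Before rotation:
I₁ = I₀ cos²(39° − 0°) = I₀ cos²(39°) = 0.604 I₀.
I₂ = I₁ cos²(69° − 39°) = 0.604 I₀ · cos²(30°) = 0.453 I₀.
I₃ = I₂ cos²(99° − 69°) = 0.453 I₀ · cos²(30°) = 0.3397 I₀.
After rotation:
I₁ = I₀ cos²(39° − 0°) = I₀ cos²(39°) = 0.604 I₀.
I₂ = I₁ cos²(69° − 39°) = 0.604 I₀ · cos²(30°) = 0.453 I₀.
I₃ = I₂ cos²(125° − 69°) = 0.453 I₀ · cos²(56°) = 0.1416 I₀.
Ratio = 0.1416 / 0.3397 = 0.4169.

I_new/I_old ≈ 0.417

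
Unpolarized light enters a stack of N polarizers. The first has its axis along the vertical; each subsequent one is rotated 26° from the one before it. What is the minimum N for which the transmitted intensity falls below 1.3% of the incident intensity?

First polarizer halves the unpolarized light: factor 1/2.
Each further stage multiplies by cos²(26°) = 0.8078.
After N polarizers: T = 0.5·0.8078^(N−1). Require T < 0.013 ⇒ N−1 > ln(0.013/0.5)/ln(0.8078) = 17.10, so N−1 ≥ 18 and N = 19.
Check: N=19 gives T = 0.01073 < 0.013; N=18 gives T = 0.01329.

N = 19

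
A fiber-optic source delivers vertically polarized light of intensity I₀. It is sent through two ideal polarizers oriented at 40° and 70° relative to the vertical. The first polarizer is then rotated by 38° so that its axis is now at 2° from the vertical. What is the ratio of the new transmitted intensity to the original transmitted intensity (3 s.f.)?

I_new/I_old ≈ 0.318

Before rotation:
I₁ = I₀ cos²(40° − 0°) = I₀ cos²(40°) = 0.5868 I₀.
I₂ = I₁ cos²(70° − 40°) = 0.5868 I₀ · cos²(30°) = 0.4401 I₀.
After rotation:
I₁ = I₀ cos²(2° − 0°) = I₀ cos²(2°) = 0.9988 I₀.
I₂ = I₁ cos²(70° − 2°) = 0.9988 I₀ · cos²(68°) = 0.1402 I₀.
Ratio = 0.1402 / 0.4401 = 0.3185.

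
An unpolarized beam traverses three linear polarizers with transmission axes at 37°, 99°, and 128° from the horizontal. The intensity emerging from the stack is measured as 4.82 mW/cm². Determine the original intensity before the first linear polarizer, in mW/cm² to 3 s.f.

I₀ ≈ 57.2 mW/cm²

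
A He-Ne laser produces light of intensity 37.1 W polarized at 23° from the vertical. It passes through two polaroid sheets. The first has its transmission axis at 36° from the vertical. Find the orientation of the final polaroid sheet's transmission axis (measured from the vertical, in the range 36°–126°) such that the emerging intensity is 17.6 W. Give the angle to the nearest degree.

θ ≈ 81°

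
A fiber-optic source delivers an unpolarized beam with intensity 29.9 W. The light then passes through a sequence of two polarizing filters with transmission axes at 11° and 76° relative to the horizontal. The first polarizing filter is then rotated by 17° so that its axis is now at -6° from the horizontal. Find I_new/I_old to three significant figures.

Before rotation:
Unpolarized light through the first polarizer → I₁ = ½ I₀, now polarized at 11°.
I₂ = I₁ cos²(76° − 11°) = 0.5 I₀ · cos²(65°) = 0.0893 I₀.
After rotation:
Unpolarized light through the first polarizer → I₁ = ½ I₀, now polarized at -6°.
I₂ = I₁ cos²(76° + 6°) = 0.5 I₀ · cos²(82°) = 0.009685 I₀.
Ratio = 0.009685 / 0.0893 = 0.1084.

I_new/I_old ≈ 0.108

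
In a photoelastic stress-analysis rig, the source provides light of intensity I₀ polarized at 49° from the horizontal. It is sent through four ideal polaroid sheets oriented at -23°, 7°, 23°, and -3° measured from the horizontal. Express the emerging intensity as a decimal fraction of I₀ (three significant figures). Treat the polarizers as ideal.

≈ 0.0535 I₀

By Malus's law, I₁ = I₀ cos²(-23° − 49°) = I₀ cos²(72°) = 0.09549 I₀.
I₂ = I₁ cos²(7° + 23°) = 0.09549 I₀ · cos²(30°) = 0.07162 I₀.
I₃ = I₂ cos²(23° − 7°) = 0.07162 I₀ · cos²(16°) = 0.06618 I₀.
I₄ = I₃ cos²(-3° − 23°) = 0.06618 I₀ · cos²(26°) = 0.05346 I₀.
Transmitted fraction = 0.05346.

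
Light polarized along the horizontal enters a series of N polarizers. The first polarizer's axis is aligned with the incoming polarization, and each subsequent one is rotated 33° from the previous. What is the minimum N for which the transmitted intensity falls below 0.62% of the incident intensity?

N = 16

First polarizer is aligned with the polarization: full transmission.
Each further stage multiplies by cos²(33°) = 0.7034.
After N polarizers: T = 0.7034^(N−1). Require T < 0.0062 ⇒ N−1 > ln(0.0062)/ln(0.7034) = 14.45, so N−1 ≥ 15 and N = 16.
Check: N=16 gives T = 0.005102 < 0.0062; N=15 gives T = 0.007254.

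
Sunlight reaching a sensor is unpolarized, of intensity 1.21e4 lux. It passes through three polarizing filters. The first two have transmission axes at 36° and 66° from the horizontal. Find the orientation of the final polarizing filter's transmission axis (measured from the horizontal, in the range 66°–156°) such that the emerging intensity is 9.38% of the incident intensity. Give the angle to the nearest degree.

θ ≈ 126°

Unpolarized light through the first polarizer → I₁ = ½ I₀, now polarized at 36°.
I₂ = I₁ cos²(66° − 36°) = 0.5 I₀ · cos²(30°) = 0.375 I₀.
Need I₃/I₀ = 0.0938, so cos²(θ − 66°) = 0.0938 / 0.375 = 0.2501.
θ − 66° = arccos(√0.2501) = 60.0°, giving θ ≈ 66 + 60.0 = 126.0°.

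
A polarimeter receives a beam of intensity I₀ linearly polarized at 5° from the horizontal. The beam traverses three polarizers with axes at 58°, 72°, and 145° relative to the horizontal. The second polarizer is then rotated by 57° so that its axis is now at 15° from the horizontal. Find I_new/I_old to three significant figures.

Before rotation:
I₁ = I₀ cos²(58° − 5°) = I₀ cos²(53°) = 0.3622 I₀.
I₂ = I₁ cos²(72° − 58°) = 0.3622 I₀ · cos²(14°) = 0.341 I₀.
I₃ = I₂ cos²(145° − 72°) = 0.341 I₀ · cos²(73°) = 0.02915 I₀.
After rotation:
I₁ = I₀ cos²(58° − 5°) = I₀ cos²(53°) = 0.3622 I₀.
I₂ = I₁ cos²(15° − 58°) = 0.3622 I₀ · cos²(43°) = 0.1937 I₀.
Angle between axes 2 and 3: 50°. I₃ = 0.1937 I₀ · cos²(50°) = 0.08004 I₀.
Ratio = 0.08004 / 0.02915 = 2.746.

I_new/I_old ≈ 2.75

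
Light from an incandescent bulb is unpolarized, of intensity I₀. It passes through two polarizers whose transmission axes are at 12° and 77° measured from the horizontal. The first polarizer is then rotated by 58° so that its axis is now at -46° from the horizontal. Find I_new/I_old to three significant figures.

Before rotation:
Unpolarized light through the first polarizer → I₁ = ½ I₀, now polarized at 12°.
I₂ = I₁ cos²(77° − 12°) = 0.5 I₀ · cos²(65°) = 0.0893 I₀.
After rotation:
Unpolarized light through the first polarizer → I₁ = ½ I₀, now polarized at -46°.
Angle between axes 1 and 2: 57°. I₂ = 0.5 I₀ · cos²(57°) = 0.1483 I₀.
Ratio = 0.1483 / 0.0893 = 1.661.

I_new/I_old ≈ 1.66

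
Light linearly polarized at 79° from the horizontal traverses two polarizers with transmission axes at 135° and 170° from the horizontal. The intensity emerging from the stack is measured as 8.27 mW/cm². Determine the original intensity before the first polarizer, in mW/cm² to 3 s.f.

I₁ = I₀ cos²(135° − 79°) = I₀ cos²(56°) = 0.3127 I₀.
I₂ = I₁ cos²(170° − 135°) = 0.3127 I₀ · cos²(35°) = 0.2098 I₀.
So 8.27 mW/cm² = 0.2098 I₀, giving I₀ = 8.27/0.2098 = 39.41 mW/cm².

I₀ ≈ 39.4 mW/cm²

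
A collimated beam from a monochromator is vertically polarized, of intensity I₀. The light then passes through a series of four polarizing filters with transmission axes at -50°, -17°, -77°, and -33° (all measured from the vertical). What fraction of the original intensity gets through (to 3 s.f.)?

≈ 0.0376 I₀

I₁ = I₀ cos²(-50° − 0°) = I₀ cos²(50°) = 0.4132 I₀.
I₂ = I₁ cos²(-17° + 50°) = 0.4132 I₀ · cos²(33°) = 0.2906 I₀.
I₃ = I₂ cos²(-77° + 17°) = 0.2906 I₀ · cos²(60°) = 0.07265 I₀.
I₄ = I₃ cos²(-33° + 77°) = 0.07265 I₀ · cos²(44°) = 0.03759 I₀.
Transmitted fraction = 0.03759.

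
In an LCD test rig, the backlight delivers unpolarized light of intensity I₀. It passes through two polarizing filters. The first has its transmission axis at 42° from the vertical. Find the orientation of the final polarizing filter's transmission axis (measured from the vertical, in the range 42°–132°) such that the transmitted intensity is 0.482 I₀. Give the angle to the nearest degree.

Unpolarized light through the first polarizer → I₁ = ½ I₀, now polarized at 42°.
Need I₂/I₀ = 0.482, so cos²(θ − 42°) = 0.482 / 0.5 = 0.964.
θ − 42° = arccos(√0.964) = 10.9°, giving θ ≈ 42 + 10.9 = 52.9°.

θ ≈ 53°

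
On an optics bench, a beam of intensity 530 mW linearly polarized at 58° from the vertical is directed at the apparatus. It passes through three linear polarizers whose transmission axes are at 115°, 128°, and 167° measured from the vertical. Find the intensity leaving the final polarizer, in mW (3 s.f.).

I ≈ 90.1 mW

I₁ = 530 mW · cos²(57°) = 157.2 mW.
I₂ = I₁ · cos²(13°) = 157.2 · 0.9494 = 149.3 mW.
I₃ = I₂ · cos²(39°) = 149.3 · 0.604 = 90.15 mW.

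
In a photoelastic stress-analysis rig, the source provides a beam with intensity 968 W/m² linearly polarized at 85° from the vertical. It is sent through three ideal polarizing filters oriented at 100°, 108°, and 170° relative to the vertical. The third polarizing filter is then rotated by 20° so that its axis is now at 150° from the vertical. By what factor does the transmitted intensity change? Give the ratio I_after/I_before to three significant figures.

I_new/I_old ≈ 2.51

Before rotation:
I₁ = I₀ cos²(100° − 85°) = I₀ cos²(15°) = 0.933 I₀.
I₂ = I₁ cos²(108° − 100°) = 0.933 I₀ · cos²(8°) = 0.9149 I₀.
I₃ = I₂ cos²(170° − 108°) = 0.9149 I₀ · cos²(62°) = 0.2017 I₀.
After rotation:
I₁ = I₀ cos²(100° − 85°) = I₀ cos²(15°) = 0.933 I₀.
I₂ = I₁ cos²(108° − 100°) = 0.933 I₀ · cos²(8°) = 0.9149 I₀.
I₃ = I₂ cos²(150° − 108°) = 0.9149 I₀ · cos²(42°) = 0.5053 I₀.
Ratio = 0.5053 / 0.2017 = 2.506.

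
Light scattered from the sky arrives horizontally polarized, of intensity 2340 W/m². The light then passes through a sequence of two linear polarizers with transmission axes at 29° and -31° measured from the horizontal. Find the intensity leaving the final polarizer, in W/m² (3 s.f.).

I ≈ 448 W/m²

I₁ = 2340 W/m² · cos²(29°) = 1790 W/m².
I₂ = I₁ · cos²(60°) = 1790 · 0.25 = 447.5 W/m².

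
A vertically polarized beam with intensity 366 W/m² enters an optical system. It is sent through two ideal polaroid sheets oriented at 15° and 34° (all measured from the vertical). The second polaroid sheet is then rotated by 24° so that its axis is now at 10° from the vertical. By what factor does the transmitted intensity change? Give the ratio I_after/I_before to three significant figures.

Before rotation:
I₁ = I₀ cos²(15° − 0°) = I₀ cos²(15°) = 0.933 I₀.
I₂ = I₁ cos²(34° − 15°) = 0.933 I₀ · cos²(19°) = 0.8341 I₀.
After rotation:
I₁ = I₀ cos²(15° − 0°) = I₀ cos²(15°) = 0.933 I₀.
I₂ = I₁ cos²(10° − 15°) = 0.933 I₀ · cos²(5°) = 0.9259 I₀.
Ratio = 0.9259 / 0.8341 = 1.11.

I_new/I_old ≈ 1.11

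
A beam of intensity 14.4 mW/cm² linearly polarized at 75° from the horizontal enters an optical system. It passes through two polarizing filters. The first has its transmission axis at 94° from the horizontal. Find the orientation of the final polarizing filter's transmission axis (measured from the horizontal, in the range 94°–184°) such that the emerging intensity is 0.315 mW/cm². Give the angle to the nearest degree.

θ ≈ 175°

I₁ = I₀ cos²(94° − 75°) = I₀ cos²(19°) = 0.894 I₀.
Target fraction: 0.315 / 14.4 mW/cm² = 0.02187 of I₀.
Need I₂/I₀ = 0.02187, so cos²(θ − 94°) = 0.02187 / 0.894 = 0.02447.
θ − 94° = arccos(√0.02447) = 81.0°, giving θ ≈ 94 + 81.0 = 175.0°.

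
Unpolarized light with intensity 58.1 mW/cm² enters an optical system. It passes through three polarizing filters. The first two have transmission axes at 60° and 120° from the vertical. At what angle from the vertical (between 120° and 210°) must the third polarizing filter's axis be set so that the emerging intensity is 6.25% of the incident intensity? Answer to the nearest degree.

Unpolarized light through the first polarizer → I₁ = ½ I₀, now polarized at 60°.
I₂ = I₁ cos²(120° − 60°) = 0.5 I₀ · cos²(60°) = 0.125 I₀.
Need I₃/I₀ = 0.0625, so cos²(θ − 120°) = 0.0625 / 0.125 = 0.5.
θ − 120° = arccos(√0.5) = 45.0°, giving θ ≈ 120 + 45.0 = 165.0°.

θ ≈ 165°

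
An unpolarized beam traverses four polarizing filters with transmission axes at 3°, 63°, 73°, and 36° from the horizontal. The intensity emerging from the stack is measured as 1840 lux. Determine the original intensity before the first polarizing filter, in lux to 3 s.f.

I₀ ≈ 2.38e4 lux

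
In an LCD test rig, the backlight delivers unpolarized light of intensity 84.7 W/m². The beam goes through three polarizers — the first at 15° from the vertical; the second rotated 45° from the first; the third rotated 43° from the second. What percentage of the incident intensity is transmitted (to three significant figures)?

≈ 13.4%

Unpolarized light through the first polarizer → I₁ = 84.7 W/m²/2 = 42.35 W/m², polarized at 15°.
I₂ = I₁ · cos²(45°) = 42.35 · 0.5 = 21.18 W/m².
I₃ = I₂ · cos²(43°) = 21.18 · 0.5349 = 11.33 W/m².
That is 13.37% of the incident intensity.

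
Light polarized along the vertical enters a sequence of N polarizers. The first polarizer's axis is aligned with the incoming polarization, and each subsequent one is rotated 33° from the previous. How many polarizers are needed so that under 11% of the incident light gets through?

First polarizer is aligned with the polarization: full transmission.
Each further stage multiplies by cos²(33°) = 0.7034.
After N polarizers: T = 0.7034^(N−1). Require T < 0.11 ⇒ N−1 > ln(0.11)/ln(0.7034) = 6.27, so N−1 ≥ 7 and N = 8.
Check: N=8 gives T = 0.08517 < 0.11; N=7 gives T = 0.1211.

N = 8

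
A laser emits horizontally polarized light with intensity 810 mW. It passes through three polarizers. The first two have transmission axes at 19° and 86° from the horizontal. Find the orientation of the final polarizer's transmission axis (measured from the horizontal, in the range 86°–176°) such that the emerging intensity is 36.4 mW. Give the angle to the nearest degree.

I₁ = I₀ cos²(19° − 0°) = I₀ cos²(19°) = 0.894 I₀.
I₂ = I₁ cos²(86° − 19°) = 0.894 I₀ · cos²(67°) = 0.1365 I₀.
Target fraction: 36.4 / 810 mW = 0.04494 of I₀.
Need I₃/I₀ = 0.04494, so cos²(θ − 86°) = 0.04494 / 0.1365 = 0.3292.
θ − 86° = arccos(√0.3292) = 55.0°, giving θ ≈ 86 + 55.0 = 141.0°.

θ ≈ 141°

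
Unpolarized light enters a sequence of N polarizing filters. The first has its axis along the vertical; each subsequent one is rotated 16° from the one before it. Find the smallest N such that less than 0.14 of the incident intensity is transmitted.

First polarizer halves the unpolarized light: factor 1/2.
Each further stage multiplies by cos²(16°) = 0.924.
After N polarizers: T = 0.5·0.924^(N−1). Require T < 0.14 ⇒ N−1 > ln(0.14/0.5)/ln(0.924) = 16.11, so N−1 ≥ 17 and N = 18.
Check: N=18 gives T = 0.1305 < 0.14; N=17 gives T = 0.1412.

N = 18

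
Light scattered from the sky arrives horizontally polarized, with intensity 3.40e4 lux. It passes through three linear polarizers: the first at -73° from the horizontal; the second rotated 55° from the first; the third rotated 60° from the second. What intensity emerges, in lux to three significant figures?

I₁ = 3.40e4 lux · cos²(73°) = 2906 lux.
I₂ = I₁ · cos²(55°) = 2906 · 0.329 = 956.2 lux.
I₃ = I₂ · cos²(60°) = 956.2 · 0.25 = 239 lux.

I ≈ 239 lux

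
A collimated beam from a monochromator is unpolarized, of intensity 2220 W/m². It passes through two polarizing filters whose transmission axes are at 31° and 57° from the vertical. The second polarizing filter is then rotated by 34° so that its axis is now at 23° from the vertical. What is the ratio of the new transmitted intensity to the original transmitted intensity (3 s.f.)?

Before rotation:
Unpolarized light through the first polarizer → I₁ = ½ I₀, now polarized at 31°.
I₂ = I₁ cos²(57° − 31°) = 0.5 I₀ · cos²(26°) = 0.4039 I₀.
After rotation:
Unpolarized light through the first polarizer → I₁ = ½ I₀, now polarized at 31°.
I₂ = I₁ cos²(23° − 31°) = 0.5 I₀ · cos²(8°) = 0.4903 I₀.
Ratio = 0.4903 / 0.4039 = 1.214.

I_new/I_old ≈ 1.21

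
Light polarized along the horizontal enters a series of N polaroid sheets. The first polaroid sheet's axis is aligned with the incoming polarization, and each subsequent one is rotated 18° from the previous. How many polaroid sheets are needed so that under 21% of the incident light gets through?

First polarizer is aligned with the polarization: full transmission.
Each further stage multiplies by cos²(18°) = 0.9045.
After N polarizers: T = 0.9045^(N−1). Require T < 0.21 ⇒ N−1 > ln(0.21)/ln(0.9045) = 15.55, so N−1 ≥ 16 and N = 17.
Check: N=17 gives T = 0.2007 < 0.21; N=16 gives T = 0.2219.

N = 17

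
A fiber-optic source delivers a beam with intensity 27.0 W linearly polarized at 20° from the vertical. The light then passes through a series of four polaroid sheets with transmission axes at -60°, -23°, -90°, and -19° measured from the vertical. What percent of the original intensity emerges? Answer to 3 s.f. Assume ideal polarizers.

I₁ = 27.0 W · cos²(80°) = 0.8141 W.
I₂ = I₁ · cos²(37°) = 0.8141 · 0.6378 = 0.5193 W.
I₃ = I₂ · cos²(67°) = 0.5193 · 0.1527 = 0.07928 W.
I₄ = I₃ · cos²(71°) = 0.07928 · 0.106 = 0.008403 W.
That is 0.03112% of the incident intensity.

≈ 0.0311%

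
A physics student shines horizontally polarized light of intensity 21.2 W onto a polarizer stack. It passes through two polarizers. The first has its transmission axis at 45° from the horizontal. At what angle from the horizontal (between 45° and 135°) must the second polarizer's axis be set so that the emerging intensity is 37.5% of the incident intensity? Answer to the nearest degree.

θ ≈ 75°

I₁ = I₀ cos²(45° − 0°) = I₀ cos²(45°) = 0.5 I₀.
Need I₂/I₀ = 0.375, so cos²(θ − 45°) = 0.375 / 0.5 = 0.75.
θ − 45° = arccos(√0.75) = 30.0°, giving θ ≈ 45 + 30.0 = 75.0°.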